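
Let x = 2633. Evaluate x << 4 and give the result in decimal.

2633 = 0000101001001001
shift left by 4 → 1010010010010000 = 42128
(equivalently, 2633 × 2^4 = 2633 × 16)

42128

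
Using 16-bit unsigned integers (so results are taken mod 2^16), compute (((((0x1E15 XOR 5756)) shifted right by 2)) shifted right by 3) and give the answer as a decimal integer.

67

0x1E15 = 0001111000010101
5756 = 0001011001111100
→ XOR → 0000100001101001 = 2153
→ shifted right by 2 → 0000001000011010 = 538
→ shifted right by 3 → 0000000001000011 = 67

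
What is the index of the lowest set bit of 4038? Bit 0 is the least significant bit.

4038 = 111111000110
Trailing zeros: 1, so the lowest set bit is bit 1 (value 2).

1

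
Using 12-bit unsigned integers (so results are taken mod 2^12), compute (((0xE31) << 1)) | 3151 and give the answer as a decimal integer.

3183

0xE31 = 111000110001
→ << 1 (mod 2^12) → 110001100010 = 3170
3151 = 110001001111
→ | → 110001101111 = 3183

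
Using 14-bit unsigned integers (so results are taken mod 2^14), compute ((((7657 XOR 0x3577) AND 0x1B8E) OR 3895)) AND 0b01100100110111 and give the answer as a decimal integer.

7657 = 01110111101001
0x3577 = 11010101110111
→ XOR → 10100010011110 = 10398
0x1B8E = 01101110001110
→ AND → 00100010001110 = 2190
3895 = 00111100110111
→ OR → 00111110111111 = 4031
0b01100100110111 = 01100100110111
→ AND → 00100100110111 = 2359

2359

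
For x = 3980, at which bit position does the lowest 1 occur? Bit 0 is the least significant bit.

2

3980 = 111110001100
Trailing zeros: 2, so the lowest set bit is bit 2 (value 4).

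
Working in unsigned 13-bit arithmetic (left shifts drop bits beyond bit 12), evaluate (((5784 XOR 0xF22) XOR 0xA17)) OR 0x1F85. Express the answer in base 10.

8109

5784 = 1011010011000
0xF22 = 0111100100010
→ XOR → 1100110111010 = 6586
0xA17 = 0101000010111
→ XOR → 1001110101101 = 5037
0x1F85 = 1111110000101
→ OR → 1111110101101 = 8109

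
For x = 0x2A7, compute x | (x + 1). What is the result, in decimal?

x = 1010100111 = 679
x + 1 = 1010101000
OR    = 1010101111 = 687
(x | (x + 1) sets the lowest cleared bit.)

687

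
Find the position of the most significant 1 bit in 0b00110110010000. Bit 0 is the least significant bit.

11

0b00110110010000 = 110110010000
The topmost 1 is at position 11 (since 2^11 = 2048 ≤ 3472 < 4096).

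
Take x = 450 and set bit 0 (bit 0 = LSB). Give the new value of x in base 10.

x = 0111000010
bit 0 is currently 0; set it via x | (1 << 0) = x | 1
→ 0111000011 = 451

451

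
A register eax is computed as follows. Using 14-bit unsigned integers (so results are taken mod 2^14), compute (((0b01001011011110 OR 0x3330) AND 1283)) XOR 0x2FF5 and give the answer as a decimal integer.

12023

0b01001011011110 = 01001011011110
0x3330 = 11001100110000
→ OR → 11001111111110 = 13310
1283 = 00010100000011
→ AND → 00000100000010 = 258
0x2FF5 = 10111111110101
→ XOR → 10111011110111 = 12023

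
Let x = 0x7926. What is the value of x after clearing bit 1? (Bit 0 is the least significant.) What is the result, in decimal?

31012

x = 111100100100110
bit 1 is currently 1; clear it via x & ~(1 << 1) = x & ~2
→ 111100100100100 = 31012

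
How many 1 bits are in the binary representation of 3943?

9

3943 = 111101100111
Count the 1s: 1 + 1 + 1 + 1 + 1 + 1 + 1 + 1 + 1 = 9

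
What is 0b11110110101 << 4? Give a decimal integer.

31568

x = 000011110110101
shift left by 4 → 111101101010000 = 31568
(equivalently, 1973 × 2^4 = 1973 × 16)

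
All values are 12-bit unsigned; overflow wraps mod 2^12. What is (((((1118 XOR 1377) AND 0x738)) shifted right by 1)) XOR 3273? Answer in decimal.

3157

1118 = 010001011110
1377 = 010101100001
→ XOR → 000100111111 = 319
0x738 = 011100111000
→ AND → 000100111000 = 312
→ shifted right by 1 → 000010011100 = 156
3273 = 110011001001
→ XOR → 110001010101 = 3157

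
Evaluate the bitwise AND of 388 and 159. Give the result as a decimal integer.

132

388 = 110000100
159 = 010011111
AND → 010000100 = 132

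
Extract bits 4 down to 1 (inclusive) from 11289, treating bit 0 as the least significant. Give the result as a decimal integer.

12

v = 10110000011001
Shift right by 1: 1011000001100
Mask low 4 bits: 1100 = 12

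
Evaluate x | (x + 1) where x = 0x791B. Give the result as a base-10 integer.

31007

x = 111100100011011 = 31003
x + 1 = 111100100011100
OR    = 111100100011111 = 31007
(x | (x + 1) sets the lowest cleared bit.)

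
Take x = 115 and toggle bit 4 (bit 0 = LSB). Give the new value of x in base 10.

99

x = 0001110011
bit 4 is currently 1; toggle it via x ^ (1 << 4) = x ^ 16
→ 0001100011 = 99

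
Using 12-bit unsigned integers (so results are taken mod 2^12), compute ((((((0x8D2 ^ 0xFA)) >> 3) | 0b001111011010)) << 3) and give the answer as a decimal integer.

3832

0x8D2 = 100011010010
0xFA = 000011111010
→ ^ → 100000101000 = 2088
→ >> 3 → 000100000101 = 261
0b001111011010 = 001111011010
→ | → 001111011111 = 991
→ << 3 (mod 2^12) → 111011111000 = 3832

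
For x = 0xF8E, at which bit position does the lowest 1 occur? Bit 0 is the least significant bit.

1

0xF8E = 111110001110
Trailing zeros: 1, so the lowest set bit is bit 1 (value 2).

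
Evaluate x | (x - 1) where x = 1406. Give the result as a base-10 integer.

x = 10101111110 = 1406
x - 1 = 10101111101
OR    = 10101111111 = 1407
(x | (x - 1) sets all bits below the lowest set bit.)

1407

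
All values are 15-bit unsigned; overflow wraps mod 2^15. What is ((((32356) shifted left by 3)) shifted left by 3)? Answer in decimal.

32356 = 111111001100100
→ shifted left by 3 (mod 2^15) → 111001100100000 = 29472
→ shifted left by 3 (mod 2^15) → 001100100000000 = 6400

6400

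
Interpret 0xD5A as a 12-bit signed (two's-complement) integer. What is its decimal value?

pattern = 110101011010 (MSB is 1 ⇒ negative)
Invert: 001010100101, add 1 → 001010100110 = 678, so the value is -678.
(Equivalently: 3418 - 2^12 = 3418 - 4096 = -678.)

-678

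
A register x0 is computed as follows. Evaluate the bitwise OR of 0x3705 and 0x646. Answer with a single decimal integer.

14151

0x3705 = 11011100000101
0x646 = 00011001000110
 OR → 11011101000111 = 14151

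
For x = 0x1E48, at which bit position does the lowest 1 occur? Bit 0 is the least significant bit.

0x1E48 = 1111001001000
Trailing zeros: 3, so the lowest set bit is bit 3 (value 8).

3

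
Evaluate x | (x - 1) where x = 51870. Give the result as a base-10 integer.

51871

x = 1100101010011110 = 51870
x - 1 = 1100101010011101
OR    = 1100101010011111 = 51871
(x | (x - 1) sets all bits below the lowest set bit.)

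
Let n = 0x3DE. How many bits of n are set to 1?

8

0x3DE = 1111011110
Count the 1s: 1 + 1 + 1 + 1 + 1 + 1 + 1 + 1 = 8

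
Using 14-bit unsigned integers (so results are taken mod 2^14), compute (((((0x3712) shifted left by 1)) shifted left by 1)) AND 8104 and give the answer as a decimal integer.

0x3712 = 11011100010010
→ shifted left by 1 (mod 2^14) → 10111000100100 = 11812
→ shifted left by 1 (mod 2^14) → 01110001001000 = 7240
8104 = 01111110101000
→ AND → 01110000001000 = 7176

7176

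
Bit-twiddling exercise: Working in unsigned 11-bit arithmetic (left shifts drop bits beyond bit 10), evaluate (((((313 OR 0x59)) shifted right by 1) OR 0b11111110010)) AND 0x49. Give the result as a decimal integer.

313 = 00100111001
0x59 = 00001011001
→ OR → 00101111001 = 377
→ shifted right by 1 → 00010111100 = 188
0b11111110010 = 11111110010
→ OR → 11111111110 = 2046
0x49 = 00001001001
→ AND → 00001001000 = 72

72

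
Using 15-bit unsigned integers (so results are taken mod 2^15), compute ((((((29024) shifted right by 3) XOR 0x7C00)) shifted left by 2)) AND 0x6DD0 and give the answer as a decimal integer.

29024 = 111000101100000
→ shifted right by 3 → 000111000101100 = 3628
0x7C00 = 111110000000000
→ XOR → 111001000101100 = 29228
→ shifted left by 2 (mod 2^15) → 100100010110000 = 18608
0x6DD0 = 110110111010000
→ AND → 100100010010000 = 18576

18576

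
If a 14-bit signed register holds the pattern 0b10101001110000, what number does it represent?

-5520

pattern = 10101001110000 (MSB is 1 ⇒ negative)
Invert: 01010110001111, add 1 → 01010110010000 = 5520, so the value is -5520.
(Equivalently: 10864 - 2^14 = 10864 - 16384 = -5520.)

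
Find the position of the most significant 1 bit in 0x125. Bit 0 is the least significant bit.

8

0x125 = 100100101
The topmost 1 is at position 8 (since 2^8 = 256 ≤ 293 < 512).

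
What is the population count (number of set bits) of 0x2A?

0x2A = 101010
Count the 1s: 1 + 1 + 1 = 3

3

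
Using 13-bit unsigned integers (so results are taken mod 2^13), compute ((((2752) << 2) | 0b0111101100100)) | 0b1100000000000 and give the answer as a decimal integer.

2752 = 0101011000000
→ << 2 (mod 2^13) → 0101100000000 = 2816
0b0111101100100 = 0111101100100
→ | → 0111101100100 = 3940
0b1100000000000 = 1100000000000
→ | → 1111101100100 = 8036

8036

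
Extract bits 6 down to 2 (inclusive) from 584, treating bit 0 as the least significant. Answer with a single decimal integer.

18

v = 001001001000
Shift right by 2: 0010010010
Mask low 5 bits: 10010 = 18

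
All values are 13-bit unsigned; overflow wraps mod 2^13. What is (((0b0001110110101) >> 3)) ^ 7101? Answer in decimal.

0b0001110110101 = 0001110110101
→ >> 3 → 0000001110110 = 118
7101 = 1101110111101
→ ^ → 1101111001011 = 7115

7115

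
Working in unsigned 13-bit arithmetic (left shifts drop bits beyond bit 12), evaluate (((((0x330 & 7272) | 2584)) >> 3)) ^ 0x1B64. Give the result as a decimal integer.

6691

0x330 = 0001100110000
7272 = 1110001101000
→ & → 0000000100000 = 32
2584 = 0101000011000
→ | → 0101000111000 = 2616
→ >> 3 → 0000101000111 = 327
0x1B64 = 1101101100100
→ ^ → 1101000100011 = 6691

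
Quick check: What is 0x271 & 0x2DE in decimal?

592

0x271 = 1001110001
0x2DE = 1011011110
AND → 1001010000 = 592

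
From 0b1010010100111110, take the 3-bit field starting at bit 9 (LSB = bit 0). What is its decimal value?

2

v = 1010010100111110
Shift right by 9: 1010010
Mask low 3 bits: 010 = 2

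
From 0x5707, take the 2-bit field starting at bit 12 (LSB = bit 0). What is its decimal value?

1

v = 101011100000111
Shift right by 12: 101
Mask low 2 bits: 01 = 1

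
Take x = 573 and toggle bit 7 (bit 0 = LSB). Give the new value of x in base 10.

x = 01000111101
bit 7 is currently 0; toggle it via x ^ (1 << 7) = x ^ 128
→ 01010111101 = 701

701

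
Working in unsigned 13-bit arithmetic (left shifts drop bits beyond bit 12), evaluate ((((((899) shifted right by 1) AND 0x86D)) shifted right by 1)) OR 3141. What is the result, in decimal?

899 = 0001110000011
→ shifted right by 1 → 0000111000001 = 449
0x86D = 0100001101101
→ AND → 0000001000001 = 65
→ shifted right by 1 → 0000000100000 = 32
3141 = 0110001000101
→ OR → 0110001100101 = 3173

3173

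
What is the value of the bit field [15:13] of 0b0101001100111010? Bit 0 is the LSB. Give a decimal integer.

2

v = 0101001100111010
Shift right by 13: 010
Mask low 3 bits: 010 = 2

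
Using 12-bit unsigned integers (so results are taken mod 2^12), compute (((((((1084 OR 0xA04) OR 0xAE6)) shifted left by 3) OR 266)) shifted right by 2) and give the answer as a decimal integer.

1084 = 010000111100
0xA04 = 101000000100
→ OR → 111000111100 = 3644
0xAE6 = 101011100110
→ OR → 111011111110 = 3838
→ shifted left by 3 (mod 2^12) → 011111110000 = 2032
266 = 000100001010
→ OR → 011111111010 = 2042
→ shifted right by 2 → 000111111110 = 510

510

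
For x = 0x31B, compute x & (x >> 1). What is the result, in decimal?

265

x = 1100011011 = 795
x>>1 = 0110001101
AND  = 0100001001 = 265
(x & (x >> 1) has a 1 wherever x has two consecutive 1 bits.)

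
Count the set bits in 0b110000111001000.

n = 110000111001000
Count the 1s: 1 + 1 + 1 + 1 + 1 + 1 = 6

6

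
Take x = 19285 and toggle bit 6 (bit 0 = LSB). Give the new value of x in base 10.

x = 100101101010101
bit 6 is currently 1; toggle it via x ^ (1 << 6) = x ^ 64
→ 100101100010101 = 19221

19221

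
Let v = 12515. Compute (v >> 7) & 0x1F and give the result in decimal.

1

v = 11000011100011
Shift right by 7: 1100001
Mask low 5 bits: 00001 = 1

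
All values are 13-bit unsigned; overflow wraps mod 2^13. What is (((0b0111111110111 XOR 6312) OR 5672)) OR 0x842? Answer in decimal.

0b0111111110111 = 0111111110111
6312 = 1100010101000
→ XOR → 1011101011111 = 5983
5672 = 1011000101000
→ OR → 1011101111111 = 6015
0x842 = 0100001000010
→ OR → 1111101111111 = 8063

8063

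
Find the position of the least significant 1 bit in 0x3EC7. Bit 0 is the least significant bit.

0

0x3EC7 = 11111011000111
Trailing zeros: 0, so the lowest set bit is bit 0 (value 1).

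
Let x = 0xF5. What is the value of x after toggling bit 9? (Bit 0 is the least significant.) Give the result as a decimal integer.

757

x = 0011110101
bit 9 is currently 0; toggle it via x ^ (1 << 9) = x ^ 512
→ 1011110101 = 757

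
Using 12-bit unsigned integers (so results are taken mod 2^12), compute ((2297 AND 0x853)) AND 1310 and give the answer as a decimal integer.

2297 = 100011111001
0x853 = 100001010011
→ AND → 100001010001 = 2129
1310 = 010100011110
→ AND → 000000010000 = 16

16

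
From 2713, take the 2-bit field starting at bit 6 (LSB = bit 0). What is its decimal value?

2

v = 101010011001
Shift right by 6: 101010
Mask low 2 bits: 10 = 2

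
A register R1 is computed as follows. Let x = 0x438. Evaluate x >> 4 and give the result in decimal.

67

0x438 = 10000111000
shift right by 4 → 00001000011 = 67
(equivalently, floor(1080 / 16))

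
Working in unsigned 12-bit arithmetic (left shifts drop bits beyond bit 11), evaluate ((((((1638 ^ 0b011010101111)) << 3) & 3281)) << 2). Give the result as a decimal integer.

256

1638 = 011001100110
0b011010101111 = 011010101111
→ ^ → 000011001001 = 201
→ << 3 (mod 2^12) → 011001001000 = 1608
3281 = 110011010001
→ & → 010001000000 = 1088
→ << 2 (mod 2^12) → 000100000000 = 256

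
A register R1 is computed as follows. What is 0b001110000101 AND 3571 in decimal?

385

a = 001110000101
3571 = 110111110011
AND → 000110000001 = 385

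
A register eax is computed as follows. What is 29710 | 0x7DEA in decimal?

32238

29710 = 111010000001110
0x7DEA = 111110111101010
 OR → 111110111101110 = 32238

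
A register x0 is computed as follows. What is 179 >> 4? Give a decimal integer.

179 = 10110011
shift right by 4 → 00001011 = 11
(equivalently, floor(179 / 16))

11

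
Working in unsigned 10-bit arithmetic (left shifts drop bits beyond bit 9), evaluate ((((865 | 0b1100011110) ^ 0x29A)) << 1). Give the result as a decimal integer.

865 = 1101100001
0b1100011110 = 1100011110
→ | → 1101111111 = 895
0x29A = 1010011010
→ ^ → 0111100101 = 485
→ << 1 (mod 2^10) → 1111001010 = 970

970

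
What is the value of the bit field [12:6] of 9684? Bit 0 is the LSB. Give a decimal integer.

23

v = 10010111010100
Shift right by 6: 10010111
Mask low 7 bits: 0010111 = 23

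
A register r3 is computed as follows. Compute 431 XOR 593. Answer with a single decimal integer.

1022

431 = 0110101111
593 = 1001010001
XOR → 1111111110 = 1022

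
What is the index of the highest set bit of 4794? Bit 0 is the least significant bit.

4794 = 1001010111010
The topmost 1 is at position 12 (since 2^12 = 4096 ≤ 4794 < 8192).

12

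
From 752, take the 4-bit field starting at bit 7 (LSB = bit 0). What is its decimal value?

5

v = 01011110000
Shift right by 7: 0101
Mask low 4 bits: 0101 = 5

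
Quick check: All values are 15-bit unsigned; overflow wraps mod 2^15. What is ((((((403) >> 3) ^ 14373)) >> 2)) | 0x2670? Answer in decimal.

11893

403 = 000000110010011
→ >> 3 → 000000000110010 = 50
14373 = 011100000100101
→ ^ → 011100000010111 = 14359
→ >> 2 → 000111000000101 = 3589
0x2670 = 010011001110000
→ | → 010111001110101 = 11893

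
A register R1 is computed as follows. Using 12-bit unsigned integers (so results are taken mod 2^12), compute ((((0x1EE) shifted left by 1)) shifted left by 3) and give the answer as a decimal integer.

0x1EE = 000111101110
→ shifted left by 1 (mod 2^12) → 001111011100 = 988
→ shifted left by 3 (mod 2^12) → 111011100000 = 3808

3808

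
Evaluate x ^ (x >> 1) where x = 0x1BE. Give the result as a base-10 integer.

x = 110111110 = 446
x>>1 = 011011111
XOR  = 101100001 = 353
(x ^ (x >> 1) gives the standard binary-reflected Gray code of x.)

353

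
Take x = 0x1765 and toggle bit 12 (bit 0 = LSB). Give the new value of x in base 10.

x = 1011101100101
bit 12 is currently 1; toggle it via x ^ (1 << 12) = x ^ 4096
→ 0011101100101 = 1893

1893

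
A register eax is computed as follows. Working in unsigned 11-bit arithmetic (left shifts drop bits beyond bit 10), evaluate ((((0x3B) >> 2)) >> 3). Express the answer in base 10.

1

0x3B = 00000111011
→ >> 2 → 00000001110 = 14
→ >> 3 → 00000000001 = 1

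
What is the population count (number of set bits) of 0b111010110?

n = 111010110
Count the 1s: 1 + 1 + 1 + 1 + 1 + 1 = 6

6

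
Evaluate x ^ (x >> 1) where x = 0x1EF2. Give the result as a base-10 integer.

x = 1111011110010 = 7922
x>>1 = 0111101111001
XOR  = 1000110001011 = 4491
(x ^ (x >> 1) gives the standard binary-reflected Gray code of x.)

4491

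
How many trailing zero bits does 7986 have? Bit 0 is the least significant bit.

1

7986 = 1111100110010
Trailing zeros: 1, so the lowest set bit is bit 1 (value 2).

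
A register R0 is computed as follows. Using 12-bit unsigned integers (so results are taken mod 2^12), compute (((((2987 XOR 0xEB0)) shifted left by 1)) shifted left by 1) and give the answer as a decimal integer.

1132

2987 = 101110101011
0xEB0 = 111010110000
→ XOR → 010100011011 = 1307
→ shifted left by 1 (mod 2^12) → 101000110110 = 2614
→ shifted left by 1 (mod 2^12) → 010001101100 = 1132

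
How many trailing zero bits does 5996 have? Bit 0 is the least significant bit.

2

5996 = 1011101101100
Trailing zeros: 2, so the lowest set bit is bit 2 (value 4).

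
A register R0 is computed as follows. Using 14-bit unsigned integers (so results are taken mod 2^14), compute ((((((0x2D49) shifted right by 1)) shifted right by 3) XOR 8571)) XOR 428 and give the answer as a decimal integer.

0x2D49 = 10110101001001
→ shifted right by 1 → 01011010100100 = 5796
→ shifted right by 3 → 00001011010100 = 724
8571 = 10000101111011
→ XOR → 10001110101111 = 9135
428 = 00000110101100
→ XOR → 10001000000011 = 8707

8707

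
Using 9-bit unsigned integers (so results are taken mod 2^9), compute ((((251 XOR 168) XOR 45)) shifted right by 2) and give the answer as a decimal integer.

251 = 011111011
168 = 010101000
→ XOR → 001010011 = 83
45 = 000101101
→ XOR → 001111110 = 126
→ shifted right by 2 → 000011111 = 31

31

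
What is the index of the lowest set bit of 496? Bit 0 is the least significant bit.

4

496 = 111110000
Trailing zeros: 4, so the lowest set bit is bit 4 (value 16).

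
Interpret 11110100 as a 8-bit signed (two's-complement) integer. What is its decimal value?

pattern = 11110100 (MSB is 1 ⇒ negative)
Invert: 00001011, add 1 → 00001100 = 12, so the value is -12.
(Equivalently: 244 - 2^8 = 244 - 256 = -12.)

-12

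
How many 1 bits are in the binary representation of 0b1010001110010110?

n = 1010001110010110
Count the 1s: 1 + 1 + 1 + 1 + 1 + 1 + 1 + 1 = 8

8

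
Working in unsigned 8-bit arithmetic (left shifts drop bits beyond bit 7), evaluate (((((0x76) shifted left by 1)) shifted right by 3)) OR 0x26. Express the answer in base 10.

0x76 = 01110110
→ shifted left by 1 (mod 2^8) → 11101100 = 236
→ shifted right by 3 → 00011101 = 29
0x26 = 00100110
→ OR → 00111111 = 63

63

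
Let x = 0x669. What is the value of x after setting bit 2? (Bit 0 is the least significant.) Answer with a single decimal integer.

1645

x = 11001101001
bit 2 is currently 0; set it via x | (1 << 2) = x | 4
→ 11001101101 = 1645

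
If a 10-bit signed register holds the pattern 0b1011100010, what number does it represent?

-286

pattern = 1011100010 (MSB is 1 ⇒ negative)
Invert: 0100011101, add 1 → 0100011110 = 286, so the value is -286.
(Equivalently: 738 - 2^10 = 738 - 1024 = -286.)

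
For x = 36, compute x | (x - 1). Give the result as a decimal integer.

x = 100100 = 36
x - 1 = 100011
OR    = 100111 = 39
(x | (x - 1) sets all bits below the lowest set bit.)

39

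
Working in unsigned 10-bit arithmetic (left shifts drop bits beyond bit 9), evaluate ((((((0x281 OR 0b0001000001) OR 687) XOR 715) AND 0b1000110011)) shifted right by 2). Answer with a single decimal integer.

8

0x281 = 1010000001
0b0001000001 = 0001000001
→ OR → 1011000001 = 705
687 = 1010101111
→ OR → 1011101111 = 751
715 = 1011001011
→ XOR → 0000100100 = 36
0b1000110011 = 1000110011
→ AND → 0000100000 = 32
→ shifted right by 2 → 0000001000 = 8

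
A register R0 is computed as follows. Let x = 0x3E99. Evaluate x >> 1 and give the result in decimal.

0x3E99 = 11111010011001
shift right by 1 → 01111101001100 = 8012
(equivalently, floor(16025 / 2))

8012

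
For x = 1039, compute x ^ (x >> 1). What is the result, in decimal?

1544

x = 10000001111 = 1039
x>>1 = 01000000111
XOR  = 11000001000 = 1544
(x ^ (x >> 1) gives the standard binary-reflected Gray code of x.)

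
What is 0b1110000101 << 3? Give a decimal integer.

x = 0001110000101
shift left by 3 → 1110000101000 = 7208
(equivalently, 901 × 2^3 = 901 × 8)

7208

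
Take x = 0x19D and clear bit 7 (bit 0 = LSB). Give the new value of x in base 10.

285

x = 110011101
bit 7 is currently 1; clear it via x & ~(1 << 7) = x & ~128
→ 100011101 = 285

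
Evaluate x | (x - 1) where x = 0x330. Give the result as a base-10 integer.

831

x = 1100110000 = 816
x - 1 = 1100101111
OR    = 1100111111 = 831
(x | (x - 1) sets all bits below the lowest set bit.)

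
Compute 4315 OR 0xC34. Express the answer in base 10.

7423

4315 = 1000011011011
0xC34 = 0110000110100
 OR → 1110011111111 = 7423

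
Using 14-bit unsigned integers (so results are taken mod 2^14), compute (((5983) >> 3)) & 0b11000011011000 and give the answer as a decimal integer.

200

5983 = 01011101011111
→ >> 3 → 00001011101011 = 747
0b11000011011000 = 11000011011000
→ & → 00000011001000 = 200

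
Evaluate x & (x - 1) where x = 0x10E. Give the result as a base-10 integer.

268

x = 100001110 = 270
x - 1 = 100001101
AND   = 100001100 = 268
(x & (x - 1) clears the lowest set bit of x.)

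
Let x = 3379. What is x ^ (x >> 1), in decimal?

2986

x = 110100110011 = 3379
x>>1 = 011010011001
XOR  = 101110101010 = 2986
(x ^ (x >> 1) gives the standard binary-reflected Gray code of x.)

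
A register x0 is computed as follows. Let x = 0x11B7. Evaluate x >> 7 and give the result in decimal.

35

0x11B7 = 1000110110111
shift right by 7 → 0000000100011 = 35
(equivalently, floor(4535 / 128))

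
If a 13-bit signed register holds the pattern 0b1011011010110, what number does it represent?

pattern = 1011011010110 (MSB is 1 ⇒ negative)
Invert: 0100100101001, add 1 → 0100100101010 = 2346, so the value is -2346.
(Equivalently: 5846 - 2^13 = 5846 - 8192 = -2346.)

-2346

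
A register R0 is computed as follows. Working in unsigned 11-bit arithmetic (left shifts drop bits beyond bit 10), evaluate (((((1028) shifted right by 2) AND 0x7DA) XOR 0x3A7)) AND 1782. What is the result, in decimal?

678

1028 = 10000000100
→ shifted right by 2 → 00100000001 = 257
0x7DA = 11111011010
→ AND → 00100000000 = 256
0x3A7 = 01110100111
→ XOR → 01010100111 = 679
1782 = 11011110110
→ AND → 01010100110 = 678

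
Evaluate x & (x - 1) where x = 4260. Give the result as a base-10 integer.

4256

x = 1000010100100 = 4260
x - 1 = 1000010100011
AND   = 1000010100000 = 4256
(x & (x - 1) clears the lowest set bit of x.)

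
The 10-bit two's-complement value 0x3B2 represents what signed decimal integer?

pattern = 1110110010 (MSB is 1 ⇒ negative)
Invert: 0001001101, add 1 → 0001001110 = 78, so the value is -78.
(Equivalently: 946 - 2^10 = 946 - 1024 = -78.)

-78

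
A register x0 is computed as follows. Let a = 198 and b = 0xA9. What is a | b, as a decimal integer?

239

198 = 11000110
0xA9 = 10101001
 OR → 11101111 = 239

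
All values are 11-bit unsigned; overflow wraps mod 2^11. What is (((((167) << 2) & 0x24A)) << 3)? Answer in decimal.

167 = 00010100111
→ << 2 (mod 2^11) → 01010011100 = 668
0x24A = 01001001010
→ & → 01000001000 = 520
→ << 3 (mod 2^11) → 00001000000 = 64

64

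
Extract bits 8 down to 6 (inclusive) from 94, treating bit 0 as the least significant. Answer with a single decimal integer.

1

v = 0001011110
Shift right by 6: 0001
Mask low 3 bits: 001 = 1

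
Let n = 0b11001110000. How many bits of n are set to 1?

5

n = 11001110000
Count the 1s: 1 + 1 + 1 + 1 + 1 = 5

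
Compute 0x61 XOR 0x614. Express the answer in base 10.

0x61 = 00001100001
0x614 = 11000010100
XOR → 11001110101 = 1653

1653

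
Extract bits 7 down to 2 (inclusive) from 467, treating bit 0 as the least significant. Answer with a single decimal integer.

52

v = 000111010011
Shift right by 2: 0001110100
Mask low 6 bits: 110100 = 52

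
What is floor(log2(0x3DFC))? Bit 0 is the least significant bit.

0x3DFC = 11110111111100
The topmost 1 is at position 13 (since 2^13 = 8192 ≤ 15868 < 16384).

13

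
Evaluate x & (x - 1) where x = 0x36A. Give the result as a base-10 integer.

872

x = 1101101010 = 874
x - 1 = 1101101001
AND   = 1101101000 = 872
(x & (x - 1) clears the lowest set bit of x.)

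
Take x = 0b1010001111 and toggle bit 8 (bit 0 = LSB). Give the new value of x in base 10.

x = 1010001111
bit 8 is currently 0; toggle it via x ^ (1 << 8) = x ^ 256
→ 1110001111 = 911

911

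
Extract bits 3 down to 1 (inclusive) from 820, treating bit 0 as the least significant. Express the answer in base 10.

v = 1100110100
Shift right by 1: 110011010
Mask low 3 bits: 010 = 2

2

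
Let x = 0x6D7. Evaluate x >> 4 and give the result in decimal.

109

0x6D7 = 11011010111
shift right by 4 → 00001101101 = 109
(equivalently, floor(1751 / 16))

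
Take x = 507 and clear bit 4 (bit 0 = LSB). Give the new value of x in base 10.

x = 00111111011
bit 4 is currently 1; clear it via x & ~(1 << 4) = x & ~16
→ 00111101011 = 491

491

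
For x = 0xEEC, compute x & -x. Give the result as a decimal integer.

x = 111011101100 = 3820
-x (two's complement) = …000100010100
AND   = 000000000100 = 4
(x & -x isolates the lowest set bit of x.)

4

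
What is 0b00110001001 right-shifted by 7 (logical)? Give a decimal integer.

3

x = 110001001
shift right by 7 → 000000011 = 3
(equivalently, floor(393 / 128))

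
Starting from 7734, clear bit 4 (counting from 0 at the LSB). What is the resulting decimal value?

x = 1111000110110
bit 4 is currently 1; clear it via x & ~(1 << 4) = x & ~16
→ 1111000100110 = 7718

7718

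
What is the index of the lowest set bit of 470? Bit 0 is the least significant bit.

470 = 111010110
Trailing zeros: 1, so the lowest set bit is bit 1 (value 2).

1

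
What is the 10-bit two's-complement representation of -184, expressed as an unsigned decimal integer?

840

184 in 10 bits: 0010111000
Invert: 1101000111
Add 1:  1101001000 = 840
(Check: 2^10 - 184 = 1024 - 184 = 840.)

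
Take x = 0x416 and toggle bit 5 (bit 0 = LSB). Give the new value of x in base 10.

x = 0010000010110
bit 5 is currently 0; toggle it via x ^ (1 << 5) = x ^ 32
→ 0010000110110 = 1078

1078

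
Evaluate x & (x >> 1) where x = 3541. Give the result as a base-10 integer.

x = 110111010101 = 3541
x>>1 = 011011101010
AND  = 010011000000 = 1216
(x & (x >> 1) has a 1 wherever x has two consecutive 1 bits.)

1216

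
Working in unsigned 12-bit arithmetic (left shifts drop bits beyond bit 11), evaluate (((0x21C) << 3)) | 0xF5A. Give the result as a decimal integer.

4090

0x21C = 001000011100
→ << 3 (mod 2^12) → 000011100000 = 224
0xF5A = 111101011010
→ | → 111111111010 = 4090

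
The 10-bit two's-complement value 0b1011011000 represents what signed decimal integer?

-296

pattern = 1011011000 (MSB is 1 ⇒ negative)
Invert: 0100100111, add 1 → 0100101000 = 296, so the value is -296.
(Equivalently: 728 - 2^10 = 728 - 1024 = -296.)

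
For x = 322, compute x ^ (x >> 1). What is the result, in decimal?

x = 101000010 = 322
x>>1 = 010100001
XOR  = 111100011 = 483
(x ^ (x >> 1) gives the standard binary-reflected Gray code of x.)

483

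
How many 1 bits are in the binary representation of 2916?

6

2916 = 101101100100
Count the 1s: 1 + 1 + 1 + 1 + 1 + 1 = 6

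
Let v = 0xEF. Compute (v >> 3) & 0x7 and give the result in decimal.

v = 0011101111
Shift right by 3: 0011101
Mask low 3 bits: 101 = 5

5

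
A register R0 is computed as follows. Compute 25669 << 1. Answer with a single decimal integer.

51338

25669 = 0110010001000101
shift left by 1 → 1100100010001010 = 51338
(equivalently, 25669 × 2^1 = 25669 × 2)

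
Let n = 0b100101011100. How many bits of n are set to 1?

n = 100101011100
Count the 1s: 1 + 1 + 1 + 1 + 1 + 1 = 6

6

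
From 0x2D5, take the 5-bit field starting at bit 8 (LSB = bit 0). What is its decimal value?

2

v = 000001011010101
Shift right by 8: 0000010
Mask low 5 bits: 00010 = 2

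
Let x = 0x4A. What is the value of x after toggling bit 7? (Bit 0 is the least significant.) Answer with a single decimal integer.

202

x = 01001010
bit 7 is currently 0; toggle it via x ^ (1 << 7) = x ^ 128
→ 11001010 = 202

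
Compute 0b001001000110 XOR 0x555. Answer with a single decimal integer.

1811

a = 01001000110
0x555 = 10101010101
XOR → 11100010011 = 1811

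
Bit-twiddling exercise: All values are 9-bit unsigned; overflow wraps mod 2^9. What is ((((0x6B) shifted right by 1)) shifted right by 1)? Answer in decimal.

26

0x6B = 001101011
→ shifted right by 1 → 000110101 = 53
→ shifted right by 1 → 000011010 = 26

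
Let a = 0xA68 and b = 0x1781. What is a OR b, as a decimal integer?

8169

0xA68 = 0101001101000
0x1781 = 1011110000001
 OR → 1111111101001 = 8169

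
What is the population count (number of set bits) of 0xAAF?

8

0xAAF = 101010101111
Count the 1s: 1 + 1 + 1 + 1 + 1 + 1 + 1 + 1 = 8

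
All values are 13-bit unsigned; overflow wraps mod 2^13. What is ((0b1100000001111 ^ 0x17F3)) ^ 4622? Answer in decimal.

0b1100000001111 = 1100000001111
0x17F3 = 1011111110011
→ ^ → 0111111111100 = 4092
4622 = 1001000001110
→ ^ → 1110111110010 = 7666

7666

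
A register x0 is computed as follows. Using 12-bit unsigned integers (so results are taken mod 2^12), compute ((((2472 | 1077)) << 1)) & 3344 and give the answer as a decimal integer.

2472 = 100110101000
1077 = 010000110101
→ | → 110110111101 = 3517
→ << 1 (mod 2^12) → 101101111010 = 2938
3344 = 110100010000
→ & → 100100010000 = 2320

2320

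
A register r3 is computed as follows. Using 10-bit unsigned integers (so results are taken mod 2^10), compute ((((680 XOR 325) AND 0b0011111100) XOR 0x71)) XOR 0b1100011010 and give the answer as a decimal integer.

680 = 1010101000
325 = 0101000101
→ XOR → 1111101101 = 1005
0b0011111100 = 0011111100
→ AND → 0011101100 = 236
0x71 = 0001110001
→ XOR → 0010011101 = 157
0b1100011010 = 1100011010
→ XOR → 1110000111 = 903

903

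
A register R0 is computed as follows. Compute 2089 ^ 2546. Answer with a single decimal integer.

475

2089 = 100000101001
2546 = 100111110010
XOR → 000111011011 = 475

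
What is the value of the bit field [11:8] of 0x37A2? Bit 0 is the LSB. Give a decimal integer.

7

v = 011011110100010
Shift right by 8: 0110111
Mask low 4 bits: 0111 = 7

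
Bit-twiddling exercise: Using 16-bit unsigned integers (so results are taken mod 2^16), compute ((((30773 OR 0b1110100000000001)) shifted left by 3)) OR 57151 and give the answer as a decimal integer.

30773 = 0111100000110101
0b1110100000000001 = 1110100000000001
→ OR → 1111100000110101 = 63541
→ shifted left by 3 (mod 2^16) → 1100000110101000 = 49576
57151 = 1101111100111111
→ OR → 1101111110111111 = 57279

57279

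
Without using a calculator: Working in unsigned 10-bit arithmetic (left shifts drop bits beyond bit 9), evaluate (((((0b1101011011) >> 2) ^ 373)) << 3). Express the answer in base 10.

0b1101011011 = 1101011011
→ >> 2 → 0011010110 = 214
373 = 0101110101
→ ^ → 0110100011 = 419
→ << 3 (mod 2^10) → 0100011000 = 280

280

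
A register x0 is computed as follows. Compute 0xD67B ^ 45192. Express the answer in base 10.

26355

0xD67B = 1101011001111011
45192 = 1011000010001000
XOR → 0110011011110011 = 26355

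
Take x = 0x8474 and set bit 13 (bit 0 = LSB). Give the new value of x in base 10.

42100

x = 1000010001110100
bit 13 is currently 0; set it via x | (1 << 13) = x | 8192
→ 1010010001110100 = 42100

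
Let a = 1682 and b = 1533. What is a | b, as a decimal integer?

2047

1682 = 11010010010
1533 = 10111111101
 OR → 11111111111 = 2047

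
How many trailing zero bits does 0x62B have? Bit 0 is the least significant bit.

0

0x62B = 11000101011
Trailing zeros: 0, so the lowest set bit is bit 0 (value 1).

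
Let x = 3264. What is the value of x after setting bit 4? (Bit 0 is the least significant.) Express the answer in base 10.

3280

x = 110011000000
bit 4 is currently 0; set it via x | (1 << 4) = x | 16
→ 110011010000 = 3280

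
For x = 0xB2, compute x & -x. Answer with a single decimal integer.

2

x = 10110010 = 178
-x (two's complement) = …01001110
AND   = 00000010 = 2
(x & -x isolates the lowest set bit of x.)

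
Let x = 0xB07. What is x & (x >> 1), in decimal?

259

x = 101100000111 = 2823
x>>1 = 010110000011
AND  = 000100000011 = 259
(x & (x >> 1) has a 1 wherever x has two consecutive 1 bits.)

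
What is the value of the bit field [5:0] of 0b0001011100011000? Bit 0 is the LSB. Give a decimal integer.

v = 0001011100011000
Shift right by 0: 0001011100011000
Mask low 6 bits: 011000 = 24

24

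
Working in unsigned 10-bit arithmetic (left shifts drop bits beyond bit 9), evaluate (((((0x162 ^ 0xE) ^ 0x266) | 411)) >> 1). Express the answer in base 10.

461

0x162 = 0101100010
0xE = 0000001110
→ ^ → 0101101100 = 364
0x266 = 1001100110
→ ^ → 1100001010 = 778
411 = 0110011011
→ | → 1110011011 = 923
→ >> 1 → 0111001101 = 461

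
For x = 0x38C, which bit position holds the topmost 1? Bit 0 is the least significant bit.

0x38C = 1110001100
The topmost 1 is at position 9 (since 2^9 = 512 ≤ 908 < 1024).

9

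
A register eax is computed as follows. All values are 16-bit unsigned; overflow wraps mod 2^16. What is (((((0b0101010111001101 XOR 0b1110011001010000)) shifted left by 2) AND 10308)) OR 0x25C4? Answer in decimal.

11716

0b0101010111001101 = 0101010111001101
0b1110011001010000 = 1110011001010000
→ XOR → 1011001110011101 = 45981
→ shifted left by 2 (mod 2^16) → 1100111001110100 = 52852
10308 = 0010100001000100
→ AND → 0000100001000100 = 2116
0x25C4 = 0010010111000100
→ OR → 0010110111000100 = 11716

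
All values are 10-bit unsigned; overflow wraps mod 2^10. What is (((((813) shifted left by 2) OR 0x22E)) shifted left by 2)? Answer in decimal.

760

813 = 1100101101
→ shifted left by 2 (mod 2^10) → 0010110100 = 180
0x22E = 1000101110
→ OR → 1010111110 = 702
→ shifted left by 2 (mod 2^10) → 1011111000 = 760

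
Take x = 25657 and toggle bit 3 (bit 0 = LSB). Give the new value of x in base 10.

x = 110010000111001
bit 3 is currently 1; toggle it via x ^ (1 << 3) = x ^ 8
→ 110010000110001 = 25649

25649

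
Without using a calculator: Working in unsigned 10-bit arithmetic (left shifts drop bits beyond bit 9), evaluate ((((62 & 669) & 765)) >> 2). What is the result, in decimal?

7

62 = 0000111110
669 = 1010011101
→ & → 0000011100 = 28
765 = 1011111101
→ & → 0000011100 = 28
→ >> 2 → 0000000111 = 7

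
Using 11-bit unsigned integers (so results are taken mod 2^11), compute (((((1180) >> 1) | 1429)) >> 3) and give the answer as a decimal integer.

1180 = 10010011100
→ >> 1 → 01001001110 = 590
1429 = 10110010101
→ | → 11111011111 = 2015
→ >> 3 → 00011111011 = 251

251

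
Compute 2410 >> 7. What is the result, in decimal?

2410 = 100101101010
shift right by 7 → 000000010010 = 18
(equivalently, floor(2410 / 128))

18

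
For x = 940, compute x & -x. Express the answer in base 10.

4

x = 1110101100 = 940
-x (two's complement) = …0001010100
AND   = 0000000100 = 4
(x & -x isolates the lowest set bit of x.)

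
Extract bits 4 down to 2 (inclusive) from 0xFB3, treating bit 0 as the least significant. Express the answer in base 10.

v = 111110110011
Shift right by 2: 1111101100
Mask low 3 bits: 100 = 4

4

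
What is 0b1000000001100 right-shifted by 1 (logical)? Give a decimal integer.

2054

x = 1000000001100
shift right by 1 → 0100000000110 = 2054
(equivalently, floor(4108 / 2))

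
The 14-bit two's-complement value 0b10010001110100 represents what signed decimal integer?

-7052

pattern = 10010001110100 (MSB is 1 ⇒ negative)
Invert: 01101110001011, add 1 → 01101110001100 = 7052, so the value is -7052.
(Equivalently: 9332 - 2^14 = 9332 - 16384 = -7052.)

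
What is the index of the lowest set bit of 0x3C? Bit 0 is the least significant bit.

2

0x3C = 111100
Trailing zeros: 2, so the lowest set bit is bit 2 (value 4).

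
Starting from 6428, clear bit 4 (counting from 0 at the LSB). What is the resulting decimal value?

6412

x = 1100100011100
bit 4 is currently 1; clear it via x & ~(1 << 4) = x & ~16
→ 1100100001100 = 6412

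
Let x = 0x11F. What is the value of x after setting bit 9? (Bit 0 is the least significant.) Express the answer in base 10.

x = 0100011111
bit 9 is currently 0; set it via x | (1 << 9) = x | 512
→ 1100011111 = 799

799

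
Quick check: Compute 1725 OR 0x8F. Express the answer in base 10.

1727

1725 = 11010111101
0x8F = 00010001111
 OR → 11010111111 = 1727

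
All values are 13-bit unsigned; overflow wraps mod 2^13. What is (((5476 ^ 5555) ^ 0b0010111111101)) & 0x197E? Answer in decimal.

5476 = 1010101100100
5555 = 1010110110011
→ ^ → 0000011010111 = 215
0b0010111111101 = 0010111111101
→ ^ → 0010100101010 = 1322
0x197E = 1100101111110
→ & → 0000100101010 = 298

298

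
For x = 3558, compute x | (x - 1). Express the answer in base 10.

3559

x = 110111100110 = 3558
x - 1 = 110111100101
OR    = 110111100111 = 3559
(x | (x - 1) sets all bits below the lowest set bit.)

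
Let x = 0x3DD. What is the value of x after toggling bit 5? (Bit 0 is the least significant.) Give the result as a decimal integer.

1021

x = 01111011101
bit 5 is currently 0; toggle it via x ^ (1 << 5) = x ^ 32
→ 01111111101 = 1021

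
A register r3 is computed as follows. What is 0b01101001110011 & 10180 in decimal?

576

a = 01101001110011
10180 = 10011111000100
AND → 00001001000000 = 576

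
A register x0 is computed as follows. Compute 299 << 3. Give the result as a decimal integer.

2392

299 = 000100101011
shift left by 3 → 100101011000 = 2392
(equivalently, 299 × 2^3 = 299 × 8)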